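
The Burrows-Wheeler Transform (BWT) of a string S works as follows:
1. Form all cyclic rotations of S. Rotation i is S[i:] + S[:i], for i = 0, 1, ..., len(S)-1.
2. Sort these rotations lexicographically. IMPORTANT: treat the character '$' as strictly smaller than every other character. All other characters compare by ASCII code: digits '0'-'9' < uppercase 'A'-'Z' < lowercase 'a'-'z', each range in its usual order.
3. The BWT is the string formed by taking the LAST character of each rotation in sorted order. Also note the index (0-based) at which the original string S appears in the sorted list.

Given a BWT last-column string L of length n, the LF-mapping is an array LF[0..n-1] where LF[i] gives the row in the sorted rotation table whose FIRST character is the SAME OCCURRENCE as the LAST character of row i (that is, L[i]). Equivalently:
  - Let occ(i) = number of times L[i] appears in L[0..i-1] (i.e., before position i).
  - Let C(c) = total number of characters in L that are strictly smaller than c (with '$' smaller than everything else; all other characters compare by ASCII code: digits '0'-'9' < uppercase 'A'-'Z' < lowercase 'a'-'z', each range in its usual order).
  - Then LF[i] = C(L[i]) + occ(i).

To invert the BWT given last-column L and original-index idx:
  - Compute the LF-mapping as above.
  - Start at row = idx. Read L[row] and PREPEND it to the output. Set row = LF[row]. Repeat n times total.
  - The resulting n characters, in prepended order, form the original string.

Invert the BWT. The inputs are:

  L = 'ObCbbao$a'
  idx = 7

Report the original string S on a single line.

Answer: baobabCO$

Derivation:
LF mapping: 2 5 1 6 7 3 8 0 4
Walk LF starting at row 7, prepending L[row]:
  step 1: row=7, L[7]='$', prepend. Next row=LF[7]=0
  step 2: row=0, L[0]='O', prepend. Next row=LF[0]=2
  step 3: row=2, L[2]='C', prepend. Next row=LF[2]=1
  step 4: row=1, L[1]='b', prepend. Next row=LF[1]=5
  step 5: row=5, L[5]='a', prepend. Next row=LF[5]=3
  step 6: row=3, L[3]='b', prepend. Next row=LF[3]=6
  step 7: row=6, L[6]='o', prepend. Next row=LF[6]=8
  step 8: row=8, L[8]='a', prepend. Next row=LF[8]=4
  step 9: row=4, L[4]='b', prepend. Next row=LF[4]=7
Reversed output: baobabCO$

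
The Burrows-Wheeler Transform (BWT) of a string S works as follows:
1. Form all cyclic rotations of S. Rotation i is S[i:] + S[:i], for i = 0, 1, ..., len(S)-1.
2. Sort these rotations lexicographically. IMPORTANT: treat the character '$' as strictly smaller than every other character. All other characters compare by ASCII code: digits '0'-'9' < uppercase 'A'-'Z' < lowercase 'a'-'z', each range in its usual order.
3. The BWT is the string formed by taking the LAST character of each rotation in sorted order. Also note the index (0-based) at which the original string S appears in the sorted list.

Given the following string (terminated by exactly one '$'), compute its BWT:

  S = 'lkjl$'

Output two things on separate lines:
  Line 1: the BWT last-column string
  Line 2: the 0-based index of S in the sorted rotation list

Answer: lklj$
4

Derivation:
All 5 rotations (rotation i = S[i:]+S[:i]):
  rot[0] = lkjl$
  rot[1] = kjl$l
  rot[2] = jl$lk
  rot[3] = l$lkj
  rot[4] = $lkjl
Sorted (with $ < everything):
  sorted[0] = $lkjl  (last char: 'l')
  sorted[1] = jl$lk  (last char: 'k')
  sorted[2] = kjl$l  (last char: 'l')
  sorted[3] = l$lkj  (last char: 'j')
  sorted[4] = lkjl$  (last char: '$')
Last column: lklj$
Original string S is at sorted index 4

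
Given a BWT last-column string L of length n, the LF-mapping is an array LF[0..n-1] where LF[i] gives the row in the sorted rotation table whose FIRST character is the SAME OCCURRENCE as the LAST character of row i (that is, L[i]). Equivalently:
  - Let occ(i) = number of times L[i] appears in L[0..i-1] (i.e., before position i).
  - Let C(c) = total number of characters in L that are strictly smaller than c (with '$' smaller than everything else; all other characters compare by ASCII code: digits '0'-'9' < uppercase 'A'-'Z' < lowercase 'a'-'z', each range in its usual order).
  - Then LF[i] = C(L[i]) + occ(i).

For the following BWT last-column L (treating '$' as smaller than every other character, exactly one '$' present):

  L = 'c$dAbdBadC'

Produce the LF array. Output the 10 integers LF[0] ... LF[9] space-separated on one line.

Char counts: '$':1, 'A':1, 'B':1, 'C':1, 'a':1, 'b':1, 'c':1, 'd':3
C (first-col start): C('$')=0, C('A')=1, C('B')=2, C('C')=3, C('a')=4, C('b')=5, C('c')=6, C('d')=7
L[0]='c': occ=0, LF[0]=C('c')+0=6+0=6
L[1]='$': occ=0, LF[1]=C('$')+0=0+0=0
L[2]='d': occ=0, LF[2]=C('d')+0=7+0=7
L[3]='A': occ=0, LF[3]=C('A')+0=1+0=1
L[4]='b': occ=0, LF[4]=C('b')+0=5+0=5
L[5]='d': occ=1, LF[5]=C('d')+1=7+1=8
L[6]='B': occ=0, LF[6]=C('B')+0=2+0=2
L[7]='a': occ=0, LF[7]=C('a')+0=4+0=4
L[8]='d': occ=2, LF[8]=C('d')+2=7+2=9
L[9]='C': occ=0, LF[9]=C('C')+0=3+0=3

Answer: 6 0 7 1 5 8 2 4 9 3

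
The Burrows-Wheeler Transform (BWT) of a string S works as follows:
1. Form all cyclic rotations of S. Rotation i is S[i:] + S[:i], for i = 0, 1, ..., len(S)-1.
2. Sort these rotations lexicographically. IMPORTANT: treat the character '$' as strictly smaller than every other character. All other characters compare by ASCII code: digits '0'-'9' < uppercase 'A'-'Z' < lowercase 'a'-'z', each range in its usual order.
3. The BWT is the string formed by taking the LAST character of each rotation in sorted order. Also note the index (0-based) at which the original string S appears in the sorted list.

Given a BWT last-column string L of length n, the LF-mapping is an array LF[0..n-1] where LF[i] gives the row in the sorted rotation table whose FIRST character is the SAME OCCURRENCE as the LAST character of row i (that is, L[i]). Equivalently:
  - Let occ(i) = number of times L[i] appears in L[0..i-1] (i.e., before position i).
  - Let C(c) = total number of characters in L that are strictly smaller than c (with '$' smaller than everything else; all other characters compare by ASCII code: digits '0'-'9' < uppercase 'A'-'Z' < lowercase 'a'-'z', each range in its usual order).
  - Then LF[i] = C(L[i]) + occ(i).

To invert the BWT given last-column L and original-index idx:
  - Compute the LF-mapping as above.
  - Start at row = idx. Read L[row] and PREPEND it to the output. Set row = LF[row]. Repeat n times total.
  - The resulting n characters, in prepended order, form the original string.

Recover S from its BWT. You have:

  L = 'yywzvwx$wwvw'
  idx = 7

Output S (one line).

Answer: wzwvyvwwxwy$

Derivation:
LF mapping: 9 10 3 11 1 4 8 0 5 6 2 7
Walk LF starting at row 7, prepending L[row]:
  step 1: row=7, L[7]='$', prepend. Next row=LF[7]=0
  step 2: row=0, L[0]='y', prepend. Next row=LF[0]=9
  step 3: row=9, L[9]='w', prepend. Next row=LF[9]=6
  step 4: row=6, L[6]='x', prepend. Next row=LF[6]=8
  step 5: row=8, L[8]='w', prepend. Next row=LF[8]=5
  step 6: row=5, L[5]='w', prepend. Next row=LF[5]=4
  step 7: row=4, L[4]='v', prepend. Next row=LF[4]=1
  step 8: row=1, L[1]='y', prepend. Next row=LF[1]=10
  step 9: row=10, L[10]='v', prepend. Next row=LF[10]=2
  step 10: row=2, L[2]='w', prepend. Next row=LF[2]=3
  step 11: row=3, L[3]='z', prepend. Next row=LF[3]=11
  step 12: row=11, L[11]='w', prepend. Next row=LF[11]=7
Reversed output: wzwvyvwwxwy$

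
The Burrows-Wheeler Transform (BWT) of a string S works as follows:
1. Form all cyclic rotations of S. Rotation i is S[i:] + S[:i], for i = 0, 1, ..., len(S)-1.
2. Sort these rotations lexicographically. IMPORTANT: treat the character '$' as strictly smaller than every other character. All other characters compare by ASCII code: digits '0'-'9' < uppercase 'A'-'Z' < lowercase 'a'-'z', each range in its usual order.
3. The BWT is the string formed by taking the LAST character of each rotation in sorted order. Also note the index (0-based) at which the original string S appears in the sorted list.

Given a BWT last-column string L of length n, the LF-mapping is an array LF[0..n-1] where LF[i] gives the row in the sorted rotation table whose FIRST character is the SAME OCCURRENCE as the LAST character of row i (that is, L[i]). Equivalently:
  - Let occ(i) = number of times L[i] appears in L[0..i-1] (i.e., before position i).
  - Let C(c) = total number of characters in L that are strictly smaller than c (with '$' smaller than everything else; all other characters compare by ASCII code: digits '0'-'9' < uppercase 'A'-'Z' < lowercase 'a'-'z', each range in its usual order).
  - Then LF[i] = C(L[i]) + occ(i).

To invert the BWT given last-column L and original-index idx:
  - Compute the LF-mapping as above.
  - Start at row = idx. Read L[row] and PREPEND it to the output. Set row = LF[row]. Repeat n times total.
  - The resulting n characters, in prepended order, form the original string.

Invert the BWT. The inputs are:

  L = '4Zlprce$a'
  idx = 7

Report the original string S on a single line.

Answer: parcelZ4$

Derivation:
LF mapping: 1 2 6 7 8 4 5 0 3
Walk LF starting at row 7, prepending L[row]:
  step 1: row=7, L[7]='$', prepend. Next row=LF[7]=0
  step 2: row=0, L[0]='4', prepend. Next row=LF[0]=1
  step 3: row=1, L[1]='Z', prepend. Next row=LF[1]=2
  step 4: row=2, L[2]='l', prepend. Next row=LF[2]=6
  step 5: row=6, L[6]='e', prepend. Next row=LF[6]=5
  step 6: row=5, L[5]='c', prepend. Next row=LF[5]=4
  step 7: row=4, L[4]='r', prepend. Next row=LF[4]=8
  step 8: row=8, L[8]='a', prepend. Next row=LF[8]=3
  step 9: row=3, L[3]='p', prepend. Next row=LF[3]=7
Reversed output: parcelZ4$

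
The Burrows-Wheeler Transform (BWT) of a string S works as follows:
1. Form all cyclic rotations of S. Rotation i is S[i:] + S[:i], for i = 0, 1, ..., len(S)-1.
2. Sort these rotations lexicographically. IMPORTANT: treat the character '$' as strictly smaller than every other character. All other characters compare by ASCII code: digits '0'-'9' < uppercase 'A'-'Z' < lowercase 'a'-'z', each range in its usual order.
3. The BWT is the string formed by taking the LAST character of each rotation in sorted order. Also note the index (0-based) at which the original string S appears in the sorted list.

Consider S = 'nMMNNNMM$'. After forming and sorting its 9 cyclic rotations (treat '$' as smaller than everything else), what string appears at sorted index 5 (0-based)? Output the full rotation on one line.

All 9 rotations (rotation i = S[i:]+S[:i]):
  rot[0] = nMMNNNMM$
  rot[1] = MMNNNMM$n
  rot[2] = MNNNMM$nM
  rot[3] = NNNMM$nMM
  rot[4] = NNMM$nMMN
  rot[5] = NMM$nMMNN
  rot[6] = MM$nMMNNN
  rot[7] = M$nMMNNNM
  rot[8] = $nMMNNNMM
Sorted (with $ < everything):
  sorted[0] = $nMMNNNMM
  sorted[1] = M$nMMNNNM
  sorted[2] = MM$nMMNNN
  sorted[3] = MMNNNMM$n
  sorted[4] = MNNNMM$nM
  sorted[5] = NMM$nMMNN
  sorted[6] = NNMM$nMMN
  sorted[7] = NNNMM$nMM
  sorted[8] = nMMNNNMM$
sorted[5] = NMM$nMMNN

Answer: NMM$nMMNN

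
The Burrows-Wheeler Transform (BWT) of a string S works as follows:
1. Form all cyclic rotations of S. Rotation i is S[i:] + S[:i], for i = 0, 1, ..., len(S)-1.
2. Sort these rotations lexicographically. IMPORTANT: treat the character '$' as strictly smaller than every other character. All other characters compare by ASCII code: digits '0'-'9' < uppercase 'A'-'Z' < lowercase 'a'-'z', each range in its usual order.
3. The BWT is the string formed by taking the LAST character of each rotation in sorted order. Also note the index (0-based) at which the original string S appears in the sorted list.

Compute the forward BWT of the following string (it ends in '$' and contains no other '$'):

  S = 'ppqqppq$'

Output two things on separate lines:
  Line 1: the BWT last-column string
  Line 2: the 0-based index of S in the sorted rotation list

All 8 rotations (rotation i = S[i:]+S[:i]):
  rot[0] = ppqqppq$
  rot[1] = pqqppq$p
  rot[2] = qqppq$pp
  rot[3] = qppq$ppq
  rot[4] = ppq$ppqq
  rot[5] = pq$ppqqp
  rot[6] = q$ppqqpp
  rot[7] = $ppqqppq
Sorted (with $ < everything):
  sorted[0] = $ppqqppq  (last char: 'q')
  sorted[1] = ppq$ppqq  (last char: 'q')
  sorted[2] = ppqqppq$  (last char: '$')
  sorted[3] = pq$ppqqp  (last char: 'p')
  sorted[4] = pqqppq$p  (last char: 'p')
  sorted[5] = q$ppqqpp  (last char: 'p')
  sorted[6] = qppq$ppq  (last char: 'q')
  sorted[7] = qqppq$pp  (last char: 'p')
Last column: qq$pppqp
Original string S is at sorted index 2

Answer: qq$pppqp
2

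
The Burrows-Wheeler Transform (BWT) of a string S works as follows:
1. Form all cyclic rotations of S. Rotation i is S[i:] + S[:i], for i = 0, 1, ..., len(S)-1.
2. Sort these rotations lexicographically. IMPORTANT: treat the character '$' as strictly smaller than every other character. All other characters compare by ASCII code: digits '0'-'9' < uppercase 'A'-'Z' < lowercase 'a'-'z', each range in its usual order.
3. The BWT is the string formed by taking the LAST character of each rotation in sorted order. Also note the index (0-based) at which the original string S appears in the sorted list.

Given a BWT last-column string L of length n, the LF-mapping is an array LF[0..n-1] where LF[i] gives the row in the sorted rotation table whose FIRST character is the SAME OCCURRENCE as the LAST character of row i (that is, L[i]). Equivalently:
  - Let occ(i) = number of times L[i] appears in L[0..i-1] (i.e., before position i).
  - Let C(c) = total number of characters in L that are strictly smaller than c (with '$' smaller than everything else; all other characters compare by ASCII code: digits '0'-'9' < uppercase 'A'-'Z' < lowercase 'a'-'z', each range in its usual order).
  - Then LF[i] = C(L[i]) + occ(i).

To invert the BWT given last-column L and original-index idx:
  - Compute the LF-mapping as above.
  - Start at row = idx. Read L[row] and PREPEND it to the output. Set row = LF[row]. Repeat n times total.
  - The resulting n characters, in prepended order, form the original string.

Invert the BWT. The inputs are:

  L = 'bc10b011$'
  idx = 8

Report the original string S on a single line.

LF mapping: 6 8 3 1 7 2 4 5 0
Walk LF starting at row 8, prepending L[row]:
  step 1: row=8, L[8]='$', prepend. Next row=LF[8]=0
  step 2: row=0, L[0]='b', prepend. Next row=LF[0]=6
  step 3: row=6, L[6]='1', prepend. Next row=LF[6]=4
  step 4: row=4, L[4]='b', prepend. Next row=LF[4]=7
  step 5: row=7, L[7]='1', prepend. Next row=LF[7]=5
  step 6: row=5, L[5]='0', prepend. Next row=LF[5]=2
  step 7: row=2, L[2]='1', prepend. Next row=LF[2]=3
  step 8: row=3, L[3]='0', prepend. Next row=LF[3]=1
  step 9: row=1, L[1]='c', prepend. Next row=LF[1]=8
Reversed output: c0101b1b$

Answer: c0101b1b$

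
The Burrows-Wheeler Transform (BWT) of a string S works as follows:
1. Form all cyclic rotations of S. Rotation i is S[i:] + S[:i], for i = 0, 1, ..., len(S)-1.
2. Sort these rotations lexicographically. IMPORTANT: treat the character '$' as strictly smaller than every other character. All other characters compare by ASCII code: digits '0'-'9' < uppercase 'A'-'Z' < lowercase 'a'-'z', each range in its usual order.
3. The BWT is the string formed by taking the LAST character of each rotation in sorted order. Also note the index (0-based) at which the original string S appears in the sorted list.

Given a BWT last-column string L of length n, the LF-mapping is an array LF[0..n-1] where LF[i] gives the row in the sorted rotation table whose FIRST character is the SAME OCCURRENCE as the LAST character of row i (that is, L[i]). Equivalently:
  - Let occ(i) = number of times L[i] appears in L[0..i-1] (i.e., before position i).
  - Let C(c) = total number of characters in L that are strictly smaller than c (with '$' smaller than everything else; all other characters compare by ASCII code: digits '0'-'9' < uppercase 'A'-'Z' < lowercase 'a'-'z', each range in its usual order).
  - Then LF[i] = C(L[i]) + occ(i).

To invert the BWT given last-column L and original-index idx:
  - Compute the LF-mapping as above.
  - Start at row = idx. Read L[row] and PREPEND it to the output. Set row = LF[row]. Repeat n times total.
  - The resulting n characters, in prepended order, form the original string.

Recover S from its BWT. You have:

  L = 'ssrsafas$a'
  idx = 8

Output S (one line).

LF mapping: 6 7 5 8 1 4 2 9 0 3
Walk LF starting at row 8, prepending L[row]:
  step 1: row=8, L[8]='$', prepend. Next row=LF[8]=0
  step 2: row=0, L[0]='s', prepend. Next row=LF[0]=6
  step 3: row=6, L[6]='a', prepend. Next row=LF[6]=2
  step 4: row=2, L[2]='r', prepend. Next row=LF[2]=5
  step 5: row=5, L[5]='f', prepend. Next row=LF[5]=4
  step 6: row=4, L[4]='a', prepend. Next row=LF[4]=1
  step 7: row=1, L[1]='s', prepend. Next row=LF[1]=7
  step 8: row=7, L[7]='s', prepend. Next row=LF[7]=9
  step 9: row=9, L[9]='a', prepend. Next row=LF[9]=3
  step 10: row=3, L[3]='s', prepend. Next row=LF[3]=8
Reversed output: sassafras$

Answer: sassafras$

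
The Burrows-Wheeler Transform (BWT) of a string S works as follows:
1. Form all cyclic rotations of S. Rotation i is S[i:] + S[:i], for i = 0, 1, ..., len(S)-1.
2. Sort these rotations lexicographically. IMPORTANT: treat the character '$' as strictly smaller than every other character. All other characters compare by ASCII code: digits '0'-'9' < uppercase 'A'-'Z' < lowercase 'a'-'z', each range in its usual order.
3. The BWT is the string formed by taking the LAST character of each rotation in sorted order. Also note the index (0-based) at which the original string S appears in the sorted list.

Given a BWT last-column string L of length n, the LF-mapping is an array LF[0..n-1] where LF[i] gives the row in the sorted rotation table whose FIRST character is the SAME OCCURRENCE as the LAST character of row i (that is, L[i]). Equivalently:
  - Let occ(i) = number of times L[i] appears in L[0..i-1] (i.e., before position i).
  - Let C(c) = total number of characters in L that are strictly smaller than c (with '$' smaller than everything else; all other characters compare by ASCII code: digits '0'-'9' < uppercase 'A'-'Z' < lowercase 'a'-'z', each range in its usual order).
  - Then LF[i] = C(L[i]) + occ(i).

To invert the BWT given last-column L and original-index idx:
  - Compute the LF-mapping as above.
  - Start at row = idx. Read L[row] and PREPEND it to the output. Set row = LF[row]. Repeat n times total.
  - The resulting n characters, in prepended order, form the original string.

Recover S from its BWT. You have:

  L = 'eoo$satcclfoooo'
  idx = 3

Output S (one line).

LF mapping: 4 7 8 0 13 1 14 2 3 6 5 9 10 11 12
Walk LF starting at row 3, prepending L[row]:
  step 1: row=3, L[3]='$', prepend. Next row=LF[3]=0
  step 2: row=0, L[0]='e', prepend. Next row=LF[0]=4
  step 3: row=4, L[4]='s', prepend. Next row=LF[4]=13
  step 4: row=13, L[13]='o', prepend. Next row=LF[13]=11
  step 5: row=11, L[11]='o', prepend. Next row=LF[11]=9
  step 6: row=9, L[9]='l', prepend. Next row=LF[9]=6
  step 7: row=6, L[6]='t', prepend. Next row=LF[6]=14
  step 8: row=14, L[14]='o', prepend. Next row=LF[14]=12
  step 9: row=12, L[12]='o', prepend. Next row=LF[12]=10
  step 10: row=10, L[10]='f', prepend. Next row=LF[10]=5
  step 11: row=5, L[5]='a', prepend. Next row=LF[5]=1
  step 12: row=1, L[1]='o', prepend. Next row=LF[1]=7
  step 13: row=7, L[7]='c', prepend. Next row=LF[7]=2
  step 14: row=2, L[2]='o', prepend. Next row=LF[2]=8
  step 15: row=8, L[8]='c', prepend. Next row=LF[8]=3
Reversed output: cocoafootloose$

Answer: cocoafootloose$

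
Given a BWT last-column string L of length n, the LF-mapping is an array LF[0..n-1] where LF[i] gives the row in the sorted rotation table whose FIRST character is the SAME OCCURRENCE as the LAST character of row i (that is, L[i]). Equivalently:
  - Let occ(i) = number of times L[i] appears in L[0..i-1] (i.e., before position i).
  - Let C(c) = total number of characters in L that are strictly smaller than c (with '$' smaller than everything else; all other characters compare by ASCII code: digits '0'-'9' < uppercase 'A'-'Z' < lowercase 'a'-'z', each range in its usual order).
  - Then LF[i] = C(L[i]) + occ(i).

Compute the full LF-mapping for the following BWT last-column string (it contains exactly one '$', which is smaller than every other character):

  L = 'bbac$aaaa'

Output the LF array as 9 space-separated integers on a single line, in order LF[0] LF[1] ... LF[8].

Answer: 6 7 1 8 0 2 3 4 5

Derivation:
Char counts: '$':1, 'a':5, 'b':2, 'c':1
C (first-col start): C('$')=0, C('a')=1, C('b')=6, C('c')=8
L[0]='b': occ=0, LF[0]=C('b')+0=6+0=6
L[1]='b': occ=1, LF[1]=C('b')+1=6+1=7
L[2]='a': occ=0, LF[2]=C('a')+0=1+0=1
L[3]='c': occ=0, LF[3]=C('c')+0=8+0=8
L[4]='$': occ=0, LF[4]=C('$')+0=0+0=0
L[5]='a': occ=1, LF[5]=C('a')+1=1+1=2
L[6]='a': occ=2, LF[6]=C('a')+2=1+2=3
L[7]='a': occ=3, LF[7]=C('a')+3=1+3=4
L[8]='a': occ=4, LF[8]=C('a')+4=1+4=5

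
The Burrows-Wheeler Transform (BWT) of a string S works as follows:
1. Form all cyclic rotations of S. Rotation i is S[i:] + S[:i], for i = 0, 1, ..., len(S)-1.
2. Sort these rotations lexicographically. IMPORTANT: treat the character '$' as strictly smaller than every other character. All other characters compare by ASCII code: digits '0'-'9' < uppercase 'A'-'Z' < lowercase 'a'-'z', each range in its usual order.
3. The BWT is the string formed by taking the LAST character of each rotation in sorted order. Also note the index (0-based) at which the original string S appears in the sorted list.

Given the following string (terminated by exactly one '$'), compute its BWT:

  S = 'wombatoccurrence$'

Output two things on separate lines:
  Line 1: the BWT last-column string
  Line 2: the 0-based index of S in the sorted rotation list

Answer: ebmonccroetwruac$
16

Derivation:
All 17 rotations (rotation i = S[i:]+S[:i]):
  rot[0] = wombatoccurrence$
  rot[1] = ombatoccurrence$w
  rot[2] = mbatoccurrence$wo
  rot[3] = batoccurrence$wom
  rot[4] = atoccurrence$womb
  rot[5] = toccurrence$womba
  rot[6] = occurrence$wombat
  rot[7] = ccurrence$wombato
  rot[8] = currence$wombatoc
  rot[9] = urrence$wombatocc
  rot[10] = rrence$wombatoccu
  rot[11] = rence$wombatoccur
  rot[12] = ence$wombatoccurr
  rot[13] = nce$wombatoccurre
  rot[14] = ce$wombatoccurren
  rot[15] = e$wombatoccurrenc
  rot[16] = $wombatoccurrence
Sorted (with $ < everything):
  sorted[0] = $wombatoccurrence  (last char: 'e')
  sorted[1] = atoccurrence$womb  (last char: 'b')
  sorted[2] = batoccurrence$wom  (last char: 'm')
  sorted[3] = ccurrence$wombato  (last char: 'o')
  sorted[4] = ce$wombatoccurren  (last char: 'n')
  sorted[5] = currence$wombatoc  (last char: 'c')
  sorted[6] = e$wombatoccurrenc  (last char: 'c')
  sorted[7] = ence$wombatoccurr  (last char: 'r')
  sorted[8] = mbatoccurrence$wo  (last char: 'o')
  sorted[9] = nce$wombatoccurre  (last char: 'e')
  sorted[10] = occurrence$wombat  (last char: 't')
  sorted[11] = ombatoccurrence$w  (last char: 'w')
  sorted[12] = rence$wombatoccur  (last char: 'r')
  sorted[13] = rrence$wombatoccu  (last char: 'u')
  sorted[14] = toccurrence$womba  (last char: 'a')
  sorted[15] = urrence$wombatocc  (last char: 'c')
  sorted[16] = wombatoccurrence$  (last char: '$')
Last column: ebmonccroetwruac$
Original string S is at sorted index 16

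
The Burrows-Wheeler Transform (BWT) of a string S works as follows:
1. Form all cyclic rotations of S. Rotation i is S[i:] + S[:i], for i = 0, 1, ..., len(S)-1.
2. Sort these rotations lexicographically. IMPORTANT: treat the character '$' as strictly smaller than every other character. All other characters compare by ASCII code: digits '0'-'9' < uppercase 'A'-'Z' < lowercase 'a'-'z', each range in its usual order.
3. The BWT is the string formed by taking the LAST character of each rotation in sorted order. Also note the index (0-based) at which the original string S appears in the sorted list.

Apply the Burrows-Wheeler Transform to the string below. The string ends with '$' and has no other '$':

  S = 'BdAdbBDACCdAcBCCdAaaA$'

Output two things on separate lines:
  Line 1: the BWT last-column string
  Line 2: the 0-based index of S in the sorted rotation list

Answer: AaDdddcb$BACCBaAdACCBA
8

Derivation:
All 22 rotations (rotation i = S[i:]+S[:i]):
  rot[0] = BdAdbBDACCdAcBCCdAaaA$
  rot[1] = dAdbBDACCdAcBCCdAaaA$B
  rot[2] = AdbBDACCdAcBCCdAaaA$Bd
  rot[3] = dbBDACCdAcBCCdAaaA$BdA
  rot[4] = bBDACCdAcBCCdAaaA$BdAd
  rot[5] = BDACCdAcBCCdAaaA$BdAdb
  rot[6] = DACCdAcBCCdAaaA$BdAdbB
  rot[7] = ACCdAcBCCdAaaA$BdAdbBD
  rot[8] = CCdAcBCCdAaaA$BdAdbBDA
  rot[9] = CdAcBCCdAaaA$BdAdbBDAC
  rot[10] = dAcBCCdAaaA$BdAdbBDACC
  rot[11] = AcBCCdAaaA$BdAdbBDACCd
  rot[12] = cBCCdAaaA$BdAdbBDACCdA
  rot[13] = BCCdAaaA$BdAdbBDACCdAc
  rot[14] = CCdAaaA$BdAdbBDACCdAcB
  rot[15] = CdAaaA$BdAdbBDACCdAcBC
  rot[16] = dAaaA$BdAdbBDACCdAcBCC
  rot[17] = AaaA$BdAdbBDACCdAcBCCd
  rot[18] = aaA$BdAdbBDACCdAcBCCdA
  rot[19] = aA$BdAdbBDACCdAcBCCdAa
  rot[20] = A$BdAdbBDACCdAcBCCdAaa
  rot[21] = $BdAdbBDACCdAcBCCdAaaA
Sorted (with $ < everything):
  sorted[0] = $BdAdbBDACCdAcBCCdAaaA  (last char: 'A')
  sorted[1] = A$BdAdbBDACCdAcBCCdAaa  (last char: 'a')
  sorted[2] = ACCdAcBCCdAaaA$BdAdbBD  (last char: 'D')
  sorted[3] = AaaA$BdAdbBDACCdAcBCCd  (last char: 'd')
  sorted[4] = AcBCCdAaaA$BdAdbBDACCd  (last char: 'd')
  sorted[5] = AdbBDACCdAcBCCdAaaA$Bd  (last char: 'd')
  sorted[6] = BCCdAaaA$BdAdbBDACCdAc  (last char: 'c')
  sorted[7] = BDACCdAcBCCdAaaA$BdAdb  (last char: 'b')
  sorted[8] = BdAdbBDACCdAcBCCdAaaA$  (last char: '$')
  sorted[9] = CCdAaaA$BdAdbBDACCdAcB  (last char: 'B')
  sorted[10] = CCdAcBCCdAaaA$BdAdbBDA  (last char: 'A')
  sorted[11] = CdAaaA$BdAdbBDACCdAcBC  (last char: 'C')
  sorted[12] = CdAcBCCdAaaA$BdAdbBDAC  (last char: 'C')
  sorted[13] = DACCdAcBCCdAaaA$BdAdbB  (last char: 'B')
  sorted[14] = aA$BdAdbBDACCdAcBCCdAa  (last char: 'a')
  sorted[15] = aaA$BdAdbBDACCdAcBCCdA  (last char: 'A')
  sorted[16] = bBDACCdAcBCCdAaaA$BdAd  (last char: 'd')
  sorted[17] = cBCCdAaaA$BdAdbBDACCdA  (last char: 'A')
  sorted[18] = dAaaA$BdAdbBDACCdAcBCC  (last char: 'C')
  sorted[19] = dAcBCCdAaaA$BdAdbBDACC  (last char: 'C')
  sorted[20] = dAdbBDACCdAcBCCdAaaA$B  (last char: 'B')
  sorted[21] = dbBDACCdAcBCCdAaaA$BdA  (last char: 'A')
Last column: AaDdddcb$BACCBaAdACCBA
Original string S is at sorted index 8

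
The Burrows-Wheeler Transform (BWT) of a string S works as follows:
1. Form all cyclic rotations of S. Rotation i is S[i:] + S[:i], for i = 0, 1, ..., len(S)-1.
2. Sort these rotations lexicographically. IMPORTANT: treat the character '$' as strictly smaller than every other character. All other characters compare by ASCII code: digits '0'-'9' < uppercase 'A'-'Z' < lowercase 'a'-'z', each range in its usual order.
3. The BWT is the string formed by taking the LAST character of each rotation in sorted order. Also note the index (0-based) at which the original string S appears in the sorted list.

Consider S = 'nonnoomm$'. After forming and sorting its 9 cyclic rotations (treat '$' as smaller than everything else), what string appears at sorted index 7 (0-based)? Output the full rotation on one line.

Answer: onnoomm$n

Derivation:
All 9 rotations (rotation i = S[i:]+S[:i]):
  rot[0] = nonnoomm$
  rot[1] = onnoomm$n
  rot[2] = nnoomm$no
  rot[3] = noomm$non
  rot[4] = oomm$nonn
  rot[5] = omm$nonno
  rot[6] = mm$nonnoo
  rot[7] = m$nonnoom
  rot[8] = $nonnoomm
Sorted (with $ < everything):
  sorted[0] = $nonnoomm
  sorted[1] = m$nonnoom
  sorted[2] = mm$nonnoo
  sorted[3] = nnoomm$no
  sorted[4] = nonnoomm$
  sorted[5] = noomm$non
  sorted[6] = omm$nonno
  sorted[7] = onnoomm$n
  sorted[8] = oomm$nonn
sorted[7] = onnoomm$n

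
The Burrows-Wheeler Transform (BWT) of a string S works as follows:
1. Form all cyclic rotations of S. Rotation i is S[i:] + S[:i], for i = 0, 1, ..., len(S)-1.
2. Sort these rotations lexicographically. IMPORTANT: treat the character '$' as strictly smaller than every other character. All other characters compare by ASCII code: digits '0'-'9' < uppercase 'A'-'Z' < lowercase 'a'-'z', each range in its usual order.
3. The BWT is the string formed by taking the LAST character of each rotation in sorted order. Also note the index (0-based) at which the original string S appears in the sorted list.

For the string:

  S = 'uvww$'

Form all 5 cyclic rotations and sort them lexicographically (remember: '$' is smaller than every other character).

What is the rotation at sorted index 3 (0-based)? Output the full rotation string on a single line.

All 5 rotations (rotation i = S[i:]+S[:i]):
  rot[0] = uvww$
  rot[1] = vww$u
  rot[2] = ww$uv
  rot[3] = w$uvw
  rot[4] = $uvww
Sorted (with $ < everything):
  sorted[0] = $uvww
  sorted[1] = uvww$
  sorted[2] = vww$u
  sorted[3] = w$uvw
  sorted[4] = ww$uv
sorted[3] = w$uvw

Answer: w$uvw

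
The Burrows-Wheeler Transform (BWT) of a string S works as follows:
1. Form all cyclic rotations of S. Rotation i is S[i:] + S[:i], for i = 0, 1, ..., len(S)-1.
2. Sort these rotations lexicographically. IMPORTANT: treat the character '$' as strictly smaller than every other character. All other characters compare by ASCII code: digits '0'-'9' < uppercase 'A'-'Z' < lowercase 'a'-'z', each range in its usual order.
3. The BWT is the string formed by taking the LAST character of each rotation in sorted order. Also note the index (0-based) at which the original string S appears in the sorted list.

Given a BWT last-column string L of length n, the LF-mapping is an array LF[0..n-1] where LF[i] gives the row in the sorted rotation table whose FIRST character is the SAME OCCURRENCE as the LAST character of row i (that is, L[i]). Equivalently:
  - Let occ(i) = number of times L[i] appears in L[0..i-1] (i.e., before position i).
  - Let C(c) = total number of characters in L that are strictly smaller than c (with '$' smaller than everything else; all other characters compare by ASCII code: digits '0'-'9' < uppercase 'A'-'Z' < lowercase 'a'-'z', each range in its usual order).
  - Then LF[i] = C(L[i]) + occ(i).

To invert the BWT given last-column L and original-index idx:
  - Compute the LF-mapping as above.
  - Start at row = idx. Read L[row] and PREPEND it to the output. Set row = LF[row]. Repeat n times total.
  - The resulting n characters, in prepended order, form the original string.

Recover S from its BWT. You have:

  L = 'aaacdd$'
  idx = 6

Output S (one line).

Answer: ddcaaa$

Derivation:
LF mapping: 1 2 3 4 5 6 0
Walk LF starting at row 6, prepending L[row]:
  step 1: row=6, L[6]='$', prepend. Next row=LF[6]=0
  step 2: row=0, L[0]='a', prepend. Next row=LF[0]=1
  step 3: row=1, L[1]='a', prepend. Next row=LF[1]=2
  step 4: row=2, L[2]='a', prepend. Next row=LF[2]=3
  step 5: row=3, L[3]='c', prepend. Next row=LF[3]=4
  step 6: row=4, L[4]='d', prepend. Next row=LF[4]=5
  step 7: row=5, L[5]='d', prepend. Next row=LF[5]=6
Reversed output: ddcaaa$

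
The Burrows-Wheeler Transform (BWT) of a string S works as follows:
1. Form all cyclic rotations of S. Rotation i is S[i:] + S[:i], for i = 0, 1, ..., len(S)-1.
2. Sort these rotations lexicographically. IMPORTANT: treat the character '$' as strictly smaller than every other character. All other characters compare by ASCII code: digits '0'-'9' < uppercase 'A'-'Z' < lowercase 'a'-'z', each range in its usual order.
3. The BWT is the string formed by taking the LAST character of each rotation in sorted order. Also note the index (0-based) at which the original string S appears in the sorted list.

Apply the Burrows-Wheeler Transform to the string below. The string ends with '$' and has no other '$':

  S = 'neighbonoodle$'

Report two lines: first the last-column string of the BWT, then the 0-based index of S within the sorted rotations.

All 14 rotations (rotation i = S[i:]+S[:i]):
  rot[0] = neighbonoodle$
  rot[1] = eighbonoodle$n
  rot[2] = ighbonoodle$ne
  rot[3] = ghbonoodle$nei
  rot[4] = hbonoodle$neig
  rot[5] = bonoodle$neigh
  rot[6] = onoodle$neighb
  rot[7] = noodle$neighbo
  rot[8] = oodle$neighbon
  rot[9] = odle$neighbono
  rot[10] = dle$neighbonoo
  rot[11] = le$neighbonood
  rot[12] = e$neighbonoodl
  rot[13] = $neighbonoodle
Sorted (with $ < everything):
  sorted[0] = $neighbonoodle  (last char: 'e')
  sorted[1] = bonoodle$neigh  (last char: 'h')
  sorted[2] = dle$neighbonoo  (last char: 'o')
  sorted[3] = e$neighbonoodl  (last char: 'l')
  sorted[4] = eighbonoodle$n  (last char: 'n')
  sorted[5] = ghbonoodle$nei  (last char: 'i')
  sorted[6] = hbonoodle$neig  (last char: 'g')
  sorted[7] = ighbonoodle$ne  (last char: 'e')
  sorted[8] = le$neighbonood  (last char: 'd')
  sorted[9] = neighbonoodle$  (last char: '$')
  sorted[10] = noodle$neighbo  (last char: 'o')
  sorted[11] = odle$neighbono  (last char: 'o')
  sorted[12] = onoodle$neighb  (last char: 'b')
  sorted[13] = oodle$neighbon  (last char: 'n')
Last column: eholniged$oobn
Original string S is at sorted index 9

Answer: eholniged$oobn
9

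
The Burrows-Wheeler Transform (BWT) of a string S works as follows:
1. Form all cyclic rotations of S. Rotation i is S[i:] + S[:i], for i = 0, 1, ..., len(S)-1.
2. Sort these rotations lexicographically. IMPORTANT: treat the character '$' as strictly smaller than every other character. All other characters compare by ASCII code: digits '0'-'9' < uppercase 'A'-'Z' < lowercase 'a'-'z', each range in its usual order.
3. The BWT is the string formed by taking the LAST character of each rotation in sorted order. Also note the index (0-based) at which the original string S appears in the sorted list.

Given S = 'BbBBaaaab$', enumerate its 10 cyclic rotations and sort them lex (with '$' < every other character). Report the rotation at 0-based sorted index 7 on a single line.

Answer: ab$BbBBaaa

Derivation:
All 10 rotations (rotation i = S[i:]+S[:i]):
  rot[0] = BbBBaaaab$
  rot[1] = bBBaaaab$B
  rot[2] = BBaaaab$Bb
  rot[3] = Baaaab$BbB
  rot[4] = aaaab$BbBB
  rot[5] = aaab$BbBBa
  rot[6] = aab$BbBBaa
  rot[7] = ab$BbBBaaa
  rot[8] = b$BbBBaaaa
  rot[9] = $BbBBaaaab
Sorted (with $ < everything):
  sorted[0] = $BbBBaaaab
  sorted[1] = BBaaaab$Bb
  sorted[2] = Baaaab$BbB
  sorted[3] = BbBBaaaab$
  sorted[4] = aaaab$BbBB
  sorted[5] = aaab$BbBBa
  sorted[6] = aab$BbBBaa
  sorted[7] = ab$BbBBaaa
  sorted[8] = b$BbBBaaaa
  sorted[9] = bBBaaaab$B
sorted[7] = ab$BbBBaaa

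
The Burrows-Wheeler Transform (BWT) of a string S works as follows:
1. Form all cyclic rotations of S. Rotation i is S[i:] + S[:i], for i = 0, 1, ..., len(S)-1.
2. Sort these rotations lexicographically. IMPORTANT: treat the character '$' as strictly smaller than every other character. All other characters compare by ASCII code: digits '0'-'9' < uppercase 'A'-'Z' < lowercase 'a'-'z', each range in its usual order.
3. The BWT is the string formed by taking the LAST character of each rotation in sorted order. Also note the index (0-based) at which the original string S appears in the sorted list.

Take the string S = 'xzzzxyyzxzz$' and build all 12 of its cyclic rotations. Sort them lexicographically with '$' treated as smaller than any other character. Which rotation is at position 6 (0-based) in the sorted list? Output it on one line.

Answer: z$xzzzxyyzxz

Derivation:
All 12 rotations (rotation i = S[i:]+S[:i]):
  rot[0] = xzzzxyyzxzz$
  rot[1] = zzzxyyzxzz$x
  rot[2] = zzxyyzxzz$xz
  rot[3] = zxyyzxzz$xzz
  rot[4] = xyyzxzz$xzzz
  rot[5] = yyzxzz$xzzzx
  rot[6] = yzxzz$xzzzxy
  rot[7] = zxzz$xzzzxyy
  rot[8] = xzz$xzzzxyyz
  rot[9] = zz$xzzzxyyzx
  rot[10] = z$xzzzxyyzxz
  rot[11] = $xzzzxyyzxzz
Sorted (with $ < everything):
  sorted[0] = $xzzzxyyzxzz
  sorted[1] = xyyzxzz$xzzz
  sorted[2] = xzz$xzzzxyyz
  sorted[3] = xzzzxyyzxzz$
  sorted[4] = yyzxzz$xzzzx
  sorted[5] = yzxzz$xzzzxy
  sorted[6] = z$xzzzxyyzxz
  sorted[7] = zxyyzxzz$xzz
  sorted[8] = zxzz$xzzzxyy
  sorted[9] = zz$xzzzxyyzx
  sorted[10] = zzxyyzxzz$xz
  sorted[11] = zzzxyyzxzz$x
sorted[6] = z$xzzzxyyzxz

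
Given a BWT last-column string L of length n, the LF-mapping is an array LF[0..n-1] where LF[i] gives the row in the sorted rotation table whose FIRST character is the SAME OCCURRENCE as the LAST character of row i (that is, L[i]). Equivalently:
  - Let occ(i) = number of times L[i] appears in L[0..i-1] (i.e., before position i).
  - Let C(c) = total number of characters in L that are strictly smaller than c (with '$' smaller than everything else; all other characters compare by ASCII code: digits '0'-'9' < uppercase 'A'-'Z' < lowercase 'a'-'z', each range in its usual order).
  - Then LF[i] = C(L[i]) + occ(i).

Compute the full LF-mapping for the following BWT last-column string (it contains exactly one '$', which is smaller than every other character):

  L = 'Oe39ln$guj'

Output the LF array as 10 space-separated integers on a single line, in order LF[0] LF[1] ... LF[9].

Answer: 3 4 1 2 7 8 0 5 9 6

Derivation:
Char counts: '$':1, '3':1, '9':1, 'O':1, 'e':1, 'g':1, 'j':1, 'l':1, 'n':1, 'u':1
C (first-col start): C('$')=0, C('3')=1, C('9')=2, C('O')=3, C('e')=4, C('g')=5, C('j')=6, C('l')=7, C('n')=8, C('u')=9
L[0]='O': occ=0, LF[0]=C('O')+0=3+0=3
L[1]='e': occ=0, LF[1]=C('e')+0=4+0=4
L[2]='3': occ=0, LF[2]=C('3')+0=1+0=1
L[3]='9': occ=0, LF[3]=C('9')+0=2+0=2
L[4]='l': occ=0, LF[4]=C('l')+0=7+0=7
L[5]='n': occ=0, LF[5]=C('n')+0=8+0=8
L[6]='$': occ=0, LF[6]=C('$')+0=0+0=0
L[7]='g': occ=0, LF[7]=C('g')+0=5+0=5
L[8]='u': occ=0, LF[8]=C('u')+0=9+0=9
L[9]='j': occ=0, LF[9]=C('j')+0=6+0=6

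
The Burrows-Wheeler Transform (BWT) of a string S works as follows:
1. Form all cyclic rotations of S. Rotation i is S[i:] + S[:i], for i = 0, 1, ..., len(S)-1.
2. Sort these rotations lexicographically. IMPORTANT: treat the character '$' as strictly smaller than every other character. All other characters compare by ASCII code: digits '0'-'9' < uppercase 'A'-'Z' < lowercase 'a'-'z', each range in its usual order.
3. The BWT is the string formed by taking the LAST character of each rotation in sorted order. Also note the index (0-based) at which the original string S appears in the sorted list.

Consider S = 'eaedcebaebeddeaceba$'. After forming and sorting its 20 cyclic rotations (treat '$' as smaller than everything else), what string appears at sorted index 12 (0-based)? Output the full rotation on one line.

All 20 rotations (rotation i = S[i:]+S[:i]):
  rot[0] = eaedcebaebeddeaceba$
  rot[1] = aedcebaebeddeaceba$e
  rot[2] = edcebaebeddeaceba$ea
  rot[3] = dcebaebeddeaceba$eae
  rot[4] = cebaebeddeaceba$eaed
  rot[5] = ebaebeddeaceba$eaedc
  rot[6] = baebeddeaceba$eaedce
  rot[7] = aebeddeaceba$eaedceb
  rot[8] = ebeddeaceba$eaedceba
  rot[9] = beddeaceba$eaedcebae
  rot[10] = eddeaceba$eaedcebaeb
  rot[11] = ddeaceba$eaedcebaebe
  rot[12] = deaceba$eaedcebaebed
  rot[13] = eaceba$eaedcebaebedd
  rot[14] = aceba$eaedcebaebedde
  rot[15] = ceba$eaedcebaebeddea
  rot[16] = eba$eaedcebaebeddeac
  rot[17] = ba$eaedcebaebeddeace
  rot[18] = a$eaedcebaebeddeaceb
  rot[19] = $eaedcebaebeddeaceba
Sorted (with $ < everything):
  sorted[0] = $eaedcebaebeddeaceba
  sorted[1] = a$eaedcebaebeddeaceb
  sorted[2] = aceba$eaedcebaebedde
  sorted[3] = aebeddeaceba$eaedceb
  sorted[4] = aedcebaebeddeaceba$e
  sorted[5] = ba$eaedcebaebeddeace
  sorted[6] = baebeddeaceba$eaedce
  sorted[7] = beddeaceba$eaedcebae
  sorted[8] = ceba$eaedcebaebeddea
  sorted[9] = cebaebeddeaceba$eaed
  sorted[10] = dcebaebeddeaceba$eae
  sorted[11] = ddeaceba$eaedcebaebe
  sorted[12] = deaceba$eaedcebaebed
  sorted[13] = eaceba$eaedcebaebedd
  sorted[14] = eaedcebaebeddeaceba$
  sorted[15] = eba$eaedcebaebeddeac
  sorted[16] = ebaebeddeaceba$eaedc
  sorted[17] = ebeddeaceba$eaedceba
  sorted[18] = edcebaebeddeaceba$ea
  sorted[19] = eddeaceba$eaedcebaeb
sorted[12] = deaceba$eaedcebaebed

Answer: deaceba$eaedcebaebed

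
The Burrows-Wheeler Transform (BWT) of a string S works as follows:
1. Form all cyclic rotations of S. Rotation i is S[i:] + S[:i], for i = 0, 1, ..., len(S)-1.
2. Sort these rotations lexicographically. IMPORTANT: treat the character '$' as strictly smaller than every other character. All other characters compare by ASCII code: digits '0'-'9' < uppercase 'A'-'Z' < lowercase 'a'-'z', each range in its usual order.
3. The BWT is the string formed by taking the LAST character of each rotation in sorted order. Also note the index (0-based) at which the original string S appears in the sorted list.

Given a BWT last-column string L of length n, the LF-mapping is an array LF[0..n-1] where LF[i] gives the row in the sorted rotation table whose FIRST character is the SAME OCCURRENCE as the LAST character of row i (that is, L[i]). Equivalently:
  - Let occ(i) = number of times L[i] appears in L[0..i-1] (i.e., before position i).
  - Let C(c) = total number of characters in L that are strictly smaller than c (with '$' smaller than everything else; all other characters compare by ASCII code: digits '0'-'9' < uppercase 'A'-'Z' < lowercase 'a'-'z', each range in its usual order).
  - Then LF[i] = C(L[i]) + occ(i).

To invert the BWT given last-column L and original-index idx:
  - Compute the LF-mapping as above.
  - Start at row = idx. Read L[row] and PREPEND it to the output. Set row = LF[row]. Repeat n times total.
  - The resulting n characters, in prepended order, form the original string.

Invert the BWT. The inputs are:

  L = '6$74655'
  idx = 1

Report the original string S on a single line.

Answer: 457566$

Derivation:
LF mapping: 4 0 6 1 5 2 3
Walk LF starting at row 1, prepending L[row]:
  step 1: row=1, L[1]='$', prepend. Next row=LF[1]=0
  step 2: row=0, L[0]='6', prepend. Next row=LF[0]=4
  step 3: row=4, L[4]='6', prepend. Next row=LF[4]=5
  step 4: row=5, L[5]='5', prepend. Next row=LF[5]=2
  step 5: row=2, L[2]='7', prepend. Next row=LF[2]=6
  step 6: row=6, L[6]='5', prepend. Next row=LF[6]=3
  step 7: row=3, L[3]='4', prepend. Next row=LF[3]=1
Reversed output: 457566$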